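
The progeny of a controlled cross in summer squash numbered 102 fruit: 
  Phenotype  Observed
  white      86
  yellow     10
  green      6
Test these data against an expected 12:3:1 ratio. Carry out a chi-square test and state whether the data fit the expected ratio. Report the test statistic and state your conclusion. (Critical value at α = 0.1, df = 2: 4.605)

Total ratio parts = 16. Expected numbers out of 102:
  white: 102 × 12/16 = 76.5
  yellow: 102 × 3/16 = 19.125
  green: 102 × 1/16 = 6.375
χ² = Σ (O − E)² / E
  white: (86 − 76.5)² / 76.5 = 1.1797
  yellow: (10 − 19.125)² / 19.125 = 4.3538
  green: (6 − 6.375)² / 6.375 = 0.0221
χ² = 1.1797 + 4.3538 + 0.0221 = 5.5556 ≈ 5.556
Degrees of freedom = 3 − 1 = 2; critical value at α = 0.1 is 4.605.
Since 5.556 > 4.605, we reject the null hypothesis — the data do not fit the 12:3:1 ratio.

5.556; not consistent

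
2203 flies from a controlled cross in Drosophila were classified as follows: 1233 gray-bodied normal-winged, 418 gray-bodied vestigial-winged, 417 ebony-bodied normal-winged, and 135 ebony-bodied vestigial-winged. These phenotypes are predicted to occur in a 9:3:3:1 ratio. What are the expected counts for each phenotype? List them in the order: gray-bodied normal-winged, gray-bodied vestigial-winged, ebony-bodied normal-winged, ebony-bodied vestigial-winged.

1239.1875, 413.0625, 413.0625, 137.6875

The 9:3:3:1 ratio has 16 parts, so with N = 2203 the expected counts are:
  gray-bodied normal-winged: 2203 × 9/16 = 1239.1875
  gray-bodied vestigial-winged: 2203 × 3/16 = 413.0625
  ebony-bodied normal-winged: 2203 × 3/16 = 413.0625
  ebony-bodied vestigial-winged: 2203 × 1/16 = 137.6875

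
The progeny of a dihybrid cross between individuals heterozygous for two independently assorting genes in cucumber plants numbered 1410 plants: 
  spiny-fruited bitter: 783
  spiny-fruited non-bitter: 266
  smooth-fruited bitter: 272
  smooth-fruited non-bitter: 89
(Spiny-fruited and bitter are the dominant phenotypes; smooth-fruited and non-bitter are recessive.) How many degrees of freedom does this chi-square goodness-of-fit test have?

3

A dihybrid F₂ with independent assortment and complete dominance at both loci gives a 9:3:3:1 phenotypic ratio.
A goodness-of-fit test with 4 phenotype classes has df = 4 − 1 = 3.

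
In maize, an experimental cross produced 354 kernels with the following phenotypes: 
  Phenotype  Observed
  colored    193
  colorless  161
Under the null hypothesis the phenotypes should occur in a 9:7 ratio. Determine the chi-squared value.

0.431

Expected counts for N = 354 under a 9:7 ratio (total parts = 16):
  colored: 354 × 9/16 = 199.125
  colorless: 354 × 7/16 = 154.875
χ² = Σ (O − E)² / E
  colored: (193 − 199.125)² / 199.125 = 0.1884
  colorless: (161 − 154.875)² / 154.875 = 0.2422
χ² = 0.1884 + 0.2422 = 0.4306 ≈ 0.431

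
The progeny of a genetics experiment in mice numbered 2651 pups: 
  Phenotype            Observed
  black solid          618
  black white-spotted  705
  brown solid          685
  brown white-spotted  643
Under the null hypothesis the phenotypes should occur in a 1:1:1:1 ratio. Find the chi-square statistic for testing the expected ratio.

Under the 1:1:1:1 hypothesis (Σ ratio = 4, N = 2651):
  black solid: 2651 × 1/4 = 662.75
  black white-spotted: 2651 × 1/4 = 662.75
  brown solid: 2651 × 1/4 = 662.75
  brown white-spotted: 2651 × 1/4 = 662.75
χ² = Σ (O − E)² / E
  black solid: (618 − 662.75)² / 662.75 = 3.0216
  black white-spotted: (705 − 662.75)² / 662.75 = 2.6934
  brown solid: (685 − 662.75)² / 662.75 = 0.7470
  brown white-spotted: (643 − 662.75)² / 662.75 = 0.5886
χ² = 3.0216 + 2.6934 + 0.7470 + 0.5886 = 7.0506 ≈ 7.051

7.051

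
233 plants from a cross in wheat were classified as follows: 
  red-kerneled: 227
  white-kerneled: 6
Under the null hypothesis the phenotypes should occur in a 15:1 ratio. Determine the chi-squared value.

5.370

Total ratio parts = 16. Expected numbers out of 233:
  red-kerneled: 233 × 15/16 = 218.4375
  white-kerneled: 233 × 1/16 = 14.5625
χ² = Σ (O − E)² / E
  red-kerneled: (227 − 218.4375)² / 218.4375 = 0.3356
  white-kerneled: (6 − 14.5625)² / 14.5625 = 5.0346
χ² = 0.3356 + 5.0346 = 5.3702 ≈ 5.370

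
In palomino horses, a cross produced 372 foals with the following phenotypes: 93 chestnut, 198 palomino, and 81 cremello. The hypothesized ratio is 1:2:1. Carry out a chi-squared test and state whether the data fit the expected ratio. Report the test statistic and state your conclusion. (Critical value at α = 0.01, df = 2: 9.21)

2.323; consistent

Total ratio parts = 4. Expected numbers out of 372:
  chestnut: 372 × 1/4 = 93
  palomino: 372 × 2/4 = 186
  cremello: 372 × 1/4 = 93
χ² = Σ (O − E)² / E
  chestnut: (93 − 93)² / 93 = 0.0000
  palomino: (198 − 186)² / 186 = 0.7742
  cremello: (81 − 93)² / 93 = 1.5484
χ² = 0.0000 + 0.7742 + 1.5484 = 2.3226 ≈ 2.323
Degrees of freedom = 3 − 1 = 2; critical value at α = 0.01 is 9.21.
Since 2.323 < 9.21, we fail to reject the null hypothesis — the data are consistent with the 1:2:1 ratio.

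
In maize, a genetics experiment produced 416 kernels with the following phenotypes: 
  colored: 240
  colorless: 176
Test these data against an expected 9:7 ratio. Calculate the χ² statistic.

The 9:7 ratio has 16 parts, so with N = 416 the expected counts are:
  colored: 416 × 9/16 = 234
  colorless: 416 × 7/16 = 182
χ² = Σ (O − E)² / E
  colored: (240 − 234)² / 234 = 0.1538
  colorless: (176 − 182)² / 182 = 0.1978
χ² = 0.1538 + 0.1978 = 0.3516 ≈ 0.352

0.352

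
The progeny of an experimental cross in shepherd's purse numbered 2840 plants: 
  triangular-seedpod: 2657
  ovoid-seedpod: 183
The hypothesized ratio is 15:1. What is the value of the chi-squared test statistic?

0.182

Under the 15:1 hypothesis (Σ ratio = 16, N = 2840):
  triangular-seedpod: 2840 × 15/16 = 2662.5
  ovoid-seedpod: 2840 × 1/16 = 177.5
χ² = Σ (O − E)² / E
  triangular-seedpod: (2657 − 2662.5)² / 2662.5 = 0.0114
  ovoid-seedpod: (183 − 177.5)² / 177.5 = 0.1704
χ² = 0.0114 + 0.1704 = 0.1818 ≈ 0.182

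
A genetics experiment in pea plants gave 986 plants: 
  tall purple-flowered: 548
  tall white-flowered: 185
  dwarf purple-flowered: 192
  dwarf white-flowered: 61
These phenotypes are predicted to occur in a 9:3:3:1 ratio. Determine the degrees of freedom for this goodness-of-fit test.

A goodness-of-fit test with 4 phenotype classes has df = 4 − 1 = 3.

3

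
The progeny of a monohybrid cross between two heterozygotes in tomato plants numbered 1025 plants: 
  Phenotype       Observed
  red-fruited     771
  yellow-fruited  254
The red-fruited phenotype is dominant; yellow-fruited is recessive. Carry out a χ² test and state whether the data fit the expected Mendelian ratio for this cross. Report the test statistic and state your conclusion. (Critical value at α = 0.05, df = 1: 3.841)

0.026; consistent

For a monohybrid cross between heterozygotes with complete dominance, the expected phenotypic ratio is 3:1.
Total ratio parts = 4. Expected numbers out of 1025:
  red-fruited: 1025 × 3/4 = 768.75
  yellow-fruited: 1025 × 1/4 = 256.25
χ² = Σ (O − E)² / E
  red-fruited: (771 − 768.75)² / 768.75 = 0.0066
  yellow-fruited: (254 − 256.25)² / 256.25 = 0.0198
χ² = 0.0066 + 0.0198 = 0.0264 ≈ 0.026
Degrees of freedom = 2 − 1 = 1; critical value at α = 0.05 is 3.841.
Since 0.026 < 3.841, we fail to reject the null hypothesis — the data are consistent with the 3:1 ratio.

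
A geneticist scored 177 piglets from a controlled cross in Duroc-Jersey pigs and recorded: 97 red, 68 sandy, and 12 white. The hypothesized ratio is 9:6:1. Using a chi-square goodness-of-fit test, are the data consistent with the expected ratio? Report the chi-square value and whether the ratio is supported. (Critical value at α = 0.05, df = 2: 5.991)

Total ratio parts = 16. Expected numbers out of 177:
  red: 177 × 9/16 = 99.5625
  sandy: 177 × 6/16 = 66.375
  white: 177 × 1/16 = 11.0625
χ² = Σ (O − E)² / E
  red: (97 − 99.5625)² / 99.5625 = 0.0660
  sandy: (68 − 66.375)² / 66.375 = 0.0398
  white: (12 − 11.0625)² / 11.0625 = 0.0794
χ² = 0.0660 + 0.0398 + 0.0794 = 0.1852 ≈ 0.185
Degrees of freedom = 3 − 1 = 2; critical value at α = 0.05 is 5.991.
Since 0.185 < 5.991, we fail to reject the null hypothesis — the data are consistent with the 9:6:1 ratio.

0.185; consistent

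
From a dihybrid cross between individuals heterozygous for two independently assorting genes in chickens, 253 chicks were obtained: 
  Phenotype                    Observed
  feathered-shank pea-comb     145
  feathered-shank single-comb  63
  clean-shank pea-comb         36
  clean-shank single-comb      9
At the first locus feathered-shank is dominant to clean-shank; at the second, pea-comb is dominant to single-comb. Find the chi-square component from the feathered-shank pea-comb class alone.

0.051

A dihybrid F₂ with independent assortment and complete dominance at both loci gives a 9:3:3:1 phenotypic ratio.
Under the 9:3:3:1 hypothesis (Σ ratio = 16, N = 253):
  feathered-shank pea-comb: 253 × 9/16 = 142.3125
  feathered-shank single-comb: 253 × 3/16 = 47.4375
  clean-shank pea-comb: 253 × 3/16 = 47.4375
  clean-shank single-comb: 253 × 1/16 = 15.8125
Contribution of feathered-shank pea-comb: (145 − 142.3125)² / 142.3125 = 0.0508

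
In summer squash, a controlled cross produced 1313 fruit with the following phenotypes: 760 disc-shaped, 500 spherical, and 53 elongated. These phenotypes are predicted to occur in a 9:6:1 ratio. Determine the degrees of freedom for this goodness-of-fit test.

A goodness-of-fit test with 3 phenotype classes has df = 3 − 1 = 2.

2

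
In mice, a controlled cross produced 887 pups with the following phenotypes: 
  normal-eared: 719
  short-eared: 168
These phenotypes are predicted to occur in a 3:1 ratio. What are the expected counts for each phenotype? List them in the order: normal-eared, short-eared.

Under the 3:1 hypothesis (Σ ratio = 4, N = 887):
  normal-eared: 887 × 3/4 = 665.25
  short-eared: 887 × 1/4 = 221.75

665.25, 221.75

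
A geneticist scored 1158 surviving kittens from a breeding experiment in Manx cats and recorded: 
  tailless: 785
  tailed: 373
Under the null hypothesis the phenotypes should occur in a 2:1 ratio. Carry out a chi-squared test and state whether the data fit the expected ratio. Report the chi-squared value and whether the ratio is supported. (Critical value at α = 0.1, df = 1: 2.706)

The 2:1 ratio has 3 parts, so with N = 1158 the expected counts are:
  tailless: 1158 × 2/3 = 772
  tailed: 1158 × 1/3 = 386
χ² = Σ (O − E)² / E
  tailless: (785 − 772)² / 772 = 0.2189
  tailed: (373 − 386)² / 386 = 0.4378
χ² = 0.2189 + 0.4378 = 0.6567 ≈ 0.657
Degrees of freedom = 2 − 1 = 1; critical value at α = 0.1 is 2.706.
Since 0.657 < 2.706, we fail to reject the null hypothesis — the data are consistent with the 2:1 ratio.

0.657; consistent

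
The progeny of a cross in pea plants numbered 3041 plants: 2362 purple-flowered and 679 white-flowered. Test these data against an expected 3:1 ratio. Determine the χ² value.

Under the 3:1 hypothesis (Σ ratio = 4, N = 3041):
  purple-flowered: 3041 × 3/4 = 2280.75
  white-flowered: 3041 × 1/4 = 760.25
χ² = Σ (O − E)² / E
  purple-flowered: (2362 − 2280.75)² / 2280.75 = 2.8945
  white-flowered: (679 − 760.25)² / 760.25 = 8.6834
χ² = 2.8945 + 8.6834 = 11.5779 ≈ 11.578

11.578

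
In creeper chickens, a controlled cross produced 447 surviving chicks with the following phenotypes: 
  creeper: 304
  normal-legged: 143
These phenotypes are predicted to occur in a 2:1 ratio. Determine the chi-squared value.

0.362

Under the 2:1 hypothesis (Σ ratio = 3, N = 447):
  creeper: 447 × 2/3 = 298
  normal-legged: 447 × 1/3 = 149
χ² = Σ (O − E)² / E
  creeper: (304 − 298)² / 298 = 0.1208
  normal-legged: (143 − 149)² / 149 = 0.2416
χ² = 0.1208 + 0.2416 = 0.3624 ≈ 0.362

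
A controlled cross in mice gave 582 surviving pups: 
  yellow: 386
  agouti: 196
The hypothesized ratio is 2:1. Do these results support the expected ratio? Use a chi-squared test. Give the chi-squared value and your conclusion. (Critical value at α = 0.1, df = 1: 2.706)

Under the 2:1 hypothesis (Σ ratio = 3, N = 582):
  yellow: 582 × 2/3 = 388
  agouti: 582 × 1/3 = 194
χ² = Σ (O − E)² / E
  yellow: (386 − 388)² / 388 = 0.0103
  agouti: (196 − 194)² / 194 = 0.0206
χ² = 0.0103 + 0.0206 = 0.0309 ≈ 0.031
Degrees of freedom = 2 − 1 = 1; critical value at α = 0.1 is 2.706.
Since 0.031 < 2.706, we fail to reject the null hypothesis — the data are consistent with the 2:1 ratio.

0.031; consistent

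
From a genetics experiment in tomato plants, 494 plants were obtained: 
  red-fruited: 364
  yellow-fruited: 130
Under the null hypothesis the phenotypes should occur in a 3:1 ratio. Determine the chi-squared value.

Total ratio parts = 4. Expected numbers out of 494:
  red-fruited: 494 × 3/4 = 370.5
  yellow-fruited: 494 × 1/4 = 123.5
χ² = Σ (O − E)² / E
  red-fruited: (364 − 370.5)² / 370.5 = 0.1140
  yellow-fruited: (130 − 123.5)² / 123.5 = 0.3421
χ² = 0.1140 + 0.3421 = 0.4561 ≈ 0.456

0.456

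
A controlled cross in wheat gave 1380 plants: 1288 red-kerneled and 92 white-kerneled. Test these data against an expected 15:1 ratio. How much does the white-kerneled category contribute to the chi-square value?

Total ratio parts = 16. Expected numbers out of 1380:
  red-kerneled: 1380 × 15/16 = 1293.75
  white-kerneled: 1380 × 1/16 = 86.25
Contribution of white-kerneled: (92 − 86.25)² / 86.25 = 0.3833

0.383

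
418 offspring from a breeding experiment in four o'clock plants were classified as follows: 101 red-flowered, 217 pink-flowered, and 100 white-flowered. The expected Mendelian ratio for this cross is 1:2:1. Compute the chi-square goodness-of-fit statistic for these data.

0.617

The 1:2:1 ratio has 4 parts, so with N = 418 the expected counts are:
  red-flowered: 418 × 1/4 = 104.5
  pink-flowered: 418 × 2/4 = 209
  white-flowered: 418 × 1/4 = 104.5
χ² = Σ (O − E)² / E
  red-flowered: (101 − 104.5)² / 104.5 = 0.1172
  pink-flowered: (217 − 209)² / 209 = 0.3062
  white-flowered: (100 − 104.5)² / 104.5 = 0.1938
χ² = 0.1172 + 0.3062 + 0.1938 = 0.6172 ≈ 0.617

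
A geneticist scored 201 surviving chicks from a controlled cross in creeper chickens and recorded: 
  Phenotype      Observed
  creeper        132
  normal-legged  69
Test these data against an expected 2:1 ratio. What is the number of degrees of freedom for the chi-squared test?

A goodness-of-fit test with 2 phenotype classes has df = 2 − 1 = 1.

1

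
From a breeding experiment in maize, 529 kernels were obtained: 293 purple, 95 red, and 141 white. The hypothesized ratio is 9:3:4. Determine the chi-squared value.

The 9:3:4 ratio has 16 parts, so with N = 529 the expected counts are:
  purple: 529 × 9/16 = 297.5625
  red: 529 × 3/16 = 99.1875
  white: 529 × 4/16 = 132.25
χ² = Σ (O − E)² / E
  purple: (293 − 297.5625)² / 297.5625 = 0.0700
  red: (95 − 99.1875)² / 99.1875 = 0.1768
  white: (141 − 132.25)² / 132.25 = 0.5789
χ² = 0.0700 + 0.1768 + 0.5789 = 0.8257 ≈ 0.826

0.826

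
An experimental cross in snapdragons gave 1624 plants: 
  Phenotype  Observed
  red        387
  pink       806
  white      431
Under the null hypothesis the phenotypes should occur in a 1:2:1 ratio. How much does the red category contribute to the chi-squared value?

Expected counts for N = 1624 under a 1:2:1 ratio (total parts = 4):
  red: 1624 × 1/4 = 406
  pink: 1624 × 2/4 = 812
  white: 1624 × 1/4 = 406
Contribution of red: (387 − 406)² / 406 = 0.8892

0.889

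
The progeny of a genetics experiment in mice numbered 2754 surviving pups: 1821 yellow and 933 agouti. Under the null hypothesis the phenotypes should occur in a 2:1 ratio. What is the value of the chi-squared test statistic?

The 2:1 ratio has 3 parts, so with N = 2754 the expected counts are:
  yellow: 2754 × 2/3 = 1836
  agouti: 2754 × 1/3 = 918
χ² = Σ (O − E)² / E
  yellow: (1821 − 1836)² / 1836 = 0.1225
  agouti: (933 − 918)² / 918 = 0.2451
χ² = 0.1225 + 0.2451 = 0.3676 ≈ 0.368

0.368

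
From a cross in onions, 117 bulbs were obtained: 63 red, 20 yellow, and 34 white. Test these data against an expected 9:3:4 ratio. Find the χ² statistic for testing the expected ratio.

1.063

Total ratio parts = 16. Expected numbers out of 117:
  red: 117 × 9/16 = 65.8125
  yellow: 117 × 3/16 = 21.9375
  white: 117 × 4/16 = 29.25
χ² = Σ (O − E)² / E
  red: (63 − 65.8125)² / 65.8125 = 0.1202
  yellow: (20 − 21.9375)² / 21.9375 = 0.1711
  white: (34 − 29.25)² / 29.25 = 0.7714
χ² = 0.1202 + 0.1711 + 0.7714 = 1.0627 ≈ 1.063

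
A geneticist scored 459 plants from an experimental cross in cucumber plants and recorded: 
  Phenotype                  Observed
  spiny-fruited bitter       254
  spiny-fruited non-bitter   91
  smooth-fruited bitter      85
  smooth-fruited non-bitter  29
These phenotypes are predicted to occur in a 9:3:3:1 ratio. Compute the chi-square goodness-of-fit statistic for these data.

Expected counts for N = 459 under a 9:3:3:1 ratio (total parts = 16):
  spiny-fruited bitter: 459 × 9/16 = 258.1875
  spiny-fruited non-bitter: 459 × 3/16 = 86.0625
  smooth-fruited bitter: 459 × 3/16 = 86.0625
  smooth-fruited non-bitter: 459 × 1/16 = 28.6875
χ² = Σ (O − E)² / E
  spiny-fruited bitter: (254 − 258.1875)² / 258.1875 = 0.0679
  spiny-fruited non-bitter: (91 − 86.0625)² / 86.0625 = 0.2833
  smooth-fruited bitter: (85 − 86.0625)² / 86.0625 = 0.0131
  smooth-fruited non-bitter: (29 − 28.6875)² / 28.6875 = 0.0034
χ² = 0.0679 + 0.2833 + 0.0131 + 0.0034 = 0.3677 ≈ 0.368

0.368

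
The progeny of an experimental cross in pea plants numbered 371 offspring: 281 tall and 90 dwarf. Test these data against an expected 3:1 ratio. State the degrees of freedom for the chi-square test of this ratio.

A goodness-of-fit test with 2 phenotype classes has df = 2 − 1 = 1.

1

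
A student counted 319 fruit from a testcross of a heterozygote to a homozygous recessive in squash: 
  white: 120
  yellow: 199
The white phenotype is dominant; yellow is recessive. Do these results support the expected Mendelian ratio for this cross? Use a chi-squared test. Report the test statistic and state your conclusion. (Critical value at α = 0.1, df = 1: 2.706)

A testcross of a heterozygote (Aa × aa) gives a 1:1 phenotypic ratio.
Expected counts for N = 319 under a 1:1 ratio (total parts = 2):
  white: 319 × 1/2 = 159.5
  yellow: 319 × 1/2 = 159.5
χ² = Σ (O − E)² / E
  white: (120 − 159.5)² / 159.5 = 9.7821
  yellow: (199 − 159.5)² / 159.5 = 9.7821
χ² = 9.7821 + 9.7821 = 19.5642 ≈ 19.564
Degrees of freedom = 2 − 1 = 1; critical value at α = 0.1 is 2.706.
Since 19.564 > 2.706, we reject the null hypothesis — the data do not fit the 1:1 ratio.

19.564; not consistent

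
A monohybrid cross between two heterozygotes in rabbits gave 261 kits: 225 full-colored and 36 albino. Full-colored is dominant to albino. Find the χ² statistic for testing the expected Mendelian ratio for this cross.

17.483

For a monohybrid cross between heterozygotes with complete dominance, the expected phenotypic ratio is 3:1.
The 3:1 ratio has 4 parts, so with N = 261 the expected counts are:
  full-colored: 261 × 3/4 = 195.75
  albino: 261 × 1/4 = 65.25
χ² = Σ (O − E)² / E
  full-colored: (225 − 195.75)² / 195.75 = 4.3707
  albino: (36 − 65.25)² / 65.25 = 13.1121
χ² = 4.3707 + 13.1121 = 17.4828 ≈ 17.483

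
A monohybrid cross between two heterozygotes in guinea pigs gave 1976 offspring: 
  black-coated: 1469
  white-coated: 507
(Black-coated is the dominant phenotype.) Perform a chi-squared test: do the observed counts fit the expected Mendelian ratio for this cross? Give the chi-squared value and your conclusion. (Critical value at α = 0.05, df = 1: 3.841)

For a monohybrid cross between heterozygotes with complete dominance, the expected phenotypic ratio is 3:1.
Total ratio parts = 4. Expected numbers out of 1976:
  black-coated: 1976 × 3/4 = 1482
  white-coated: 1976 × 1/4 = 494
χ² = Σ (O − E)² / E
  black-coated: (1469 − 1482)² / 1482 = 0.1140
  white-coated: (507 − 494)² / 494 = 0.3421
χ² = 0.1140 + 0.3421 = 0.4561 ≈ 0.456
Degrees of freedom = 2 − 1 = 1; critical value at α = 0.05 is 3.841.
Since 0.456 < 3.841, we fail to reject the null hypothesis — the data are consistent with the 3:1 ratio.

0.456; consistent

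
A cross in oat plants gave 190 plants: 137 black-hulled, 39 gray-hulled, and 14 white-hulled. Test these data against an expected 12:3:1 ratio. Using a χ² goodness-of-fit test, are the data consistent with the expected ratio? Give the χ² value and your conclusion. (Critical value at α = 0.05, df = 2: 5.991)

0.912; consistent

Expected counts for N = 190 under a 12:3:1 ratio (total parts = 16):
  black-hulled: 190 × 12/16 = 142.5
  gray-hulled: 190 × 3/16 = 35.625
  white-hulled: 190 × 1/16 = 11.875
χ² = Σ (O − E)² / E
  black-hulled: (137 − 142.5)² / 142.5 = 0.2123
  gray-hulled: (39 − 35.625)² / 35.625 = 0.3197
  white-hulled: (14 − 11.875)² / 11.875 = 0.3803
χ² = 0.2123 + 0.3197 + 0.3803 = 0.9123 ≈ 0.912
Degrees of freedom = 3 − 1 = 2; critical value at α = 0.05 is 5.991.
Since 0.912 < 5.991, we fail to reject the null hypothesis — the data are consistent with the 12:3:1 ratio.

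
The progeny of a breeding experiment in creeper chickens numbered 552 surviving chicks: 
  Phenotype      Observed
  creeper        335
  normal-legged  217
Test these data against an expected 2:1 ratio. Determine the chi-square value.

Under the 2:1 hypothesis (Σ ratio = 3, N = 552):
  creeper: 552 × 2/3 = 368
  normal-legged: 552 × 1/3 = 184
χ² = Σ (O − E)² / E
  creeper: (335 − 368)² / 368 = 2.9592
  normal-legged: (217 − 184)² / 184 = 5.9185
χ² = 2.9592 + 5.9185 = 8.8777 ≈ 8.878

8.878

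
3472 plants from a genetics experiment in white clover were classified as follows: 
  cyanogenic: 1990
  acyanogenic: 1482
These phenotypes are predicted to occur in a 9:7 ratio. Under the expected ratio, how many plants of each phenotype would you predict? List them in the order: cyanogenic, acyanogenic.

1953, 1519

Under the 9:7 hypothesis (Σ ratio = 16, N = 3472):
  cyanogenic: 3472 × 9/16 = 1953
  acyanogenic: 3472 × 7/16 = 1519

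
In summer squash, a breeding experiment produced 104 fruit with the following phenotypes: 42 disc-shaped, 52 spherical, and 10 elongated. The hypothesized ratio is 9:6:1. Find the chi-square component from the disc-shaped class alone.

4.654

Expected counts for N = 104 under a 9:6:1 ratio (total parts = 16):
  disc-shaped: 104 × 9/16 = 58.5
  spherical: 104 × 6/16 = 39
  elongated: 104 × 1/16 = 6.5
Contribution of disc-shaped: (42 − 58.5)² / 58.5 = 4.6538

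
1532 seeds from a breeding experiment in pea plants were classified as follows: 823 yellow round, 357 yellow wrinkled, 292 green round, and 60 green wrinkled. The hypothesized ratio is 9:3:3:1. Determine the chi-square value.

32.106

Total ratio parts = 16. Expected numbers out of 1532:
  yellow round: 1532 × 9/16 = 861.75
  yellow wrinkled: 1532 × 3/16 = 287.25
  green round: 1532 × 3/16 = 287.25
  green wrinkled: 1532 × 1/16 = 95.75
χ² = Σ (O − E)² / E
  yellow round: (823 − 861.75)² / 861.75 = 1.7425
  yellow wrinkled: (357 − 287.25)² / 287.25 = 16.9367
  green round: (292 − 287.25)² / 287.25 = 0.0785
  green wrinkled: (60 − 95.75)² / 95.75 = 13.3479
χ² = 1.7425 + 16.9367 + 0.0785 + 13.3479 = 32.1056 ≈ 32.106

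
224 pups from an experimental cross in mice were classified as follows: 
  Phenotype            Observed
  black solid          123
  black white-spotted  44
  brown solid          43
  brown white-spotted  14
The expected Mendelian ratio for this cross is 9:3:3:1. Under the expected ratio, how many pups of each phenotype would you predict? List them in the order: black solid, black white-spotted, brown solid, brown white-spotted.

126, 42, 42, 14

The 9:3:3:1 ratio has 16 parts, so with N = 224 the expected counts are:
  black solid: 224 × 9/16 = 126
  black white-spotted: 224 × 3/16 = 42
  brown solid: 224 × 3/16 = 42
  brown white-spotted: 224 × 1/16 = 14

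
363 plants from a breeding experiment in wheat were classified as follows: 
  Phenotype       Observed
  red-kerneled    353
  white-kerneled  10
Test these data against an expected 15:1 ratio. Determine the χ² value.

7.568

Expected counts for N = 363 under a 15:1 ratio (total parts = 16):
  red-kerneled: 363 × 15/16 = 340.3125
  white-kerneled: 363 × 1/16 = 22.6875
χ² = Σ (O − E)² / E
  red-kerneled: (353 − 340.3125)² / 340.3125 = 0.4730
  white-kerneled: (10 − 22.6875)² / 22.6875 = 7.0952
χ² = 0.4730 + 7.0952 = 7.5682 ≈ 7.568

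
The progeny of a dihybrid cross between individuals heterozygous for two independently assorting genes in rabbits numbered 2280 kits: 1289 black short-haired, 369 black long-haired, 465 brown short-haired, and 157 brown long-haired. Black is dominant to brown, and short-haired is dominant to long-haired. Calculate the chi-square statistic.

A dihybrid F₂ with independent assortment and complete dominance at both loci gives a 9:3:3:1 phenotypic ratio.
Under the 9:3:3:1 hypothesis (Σ ratio = 16, N = 2280):
  black short-haired: 2280 × 9/16 = 1282.5
  black long-haired: 2280 × 3/16 = 427.5
  brown short-haired: 2280 × 3/16 = 427.5
  brown long-haired: 2280 × 1/16 = 142.5
χ² = Σ (O − E)² / E
  black short-haired: (1289 − 1282.5)² / 1282.5 = 0.0329
  black long-haired: (369 − 427.5)² / 427.5 = 8.0053
  brown short-haired: (465 − 427.5)² / 427.5 = 3.2895
  brown long-haired: (157 − 142.5)² / 142.5 = 1.4754
χ² = 0.0329 + 8.0053 + 3.2895 + 1.4754 = 12.8031 ≈ 12.803

12.803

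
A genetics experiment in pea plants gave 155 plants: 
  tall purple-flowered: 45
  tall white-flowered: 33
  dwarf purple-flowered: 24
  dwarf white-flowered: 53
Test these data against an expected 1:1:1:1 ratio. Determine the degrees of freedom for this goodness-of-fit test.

3

A goodness-of-fit test with 4 phenotype classes has df = 4 − 1 = 3.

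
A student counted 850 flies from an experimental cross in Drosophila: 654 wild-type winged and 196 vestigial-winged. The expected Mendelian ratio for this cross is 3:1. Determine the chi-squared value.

1.708

The 3:1 ratio has 4 parts, so with N = 850 the expected counts are:
  wild-type winged: 850 × 3/4 = 637.5
  vestigial-winged: 850 × 1/4 = 212.5
χ² = Σ (O − E)² / E
  wild-type winged: (654 − 637.5)² / 637.5 = 0.4271
  vestigial-winged: (196 − 212.5)² / 212.5 = 1.2812
χ² = 0.4271 + 1.2812 = 1.7083 ≈ 1.708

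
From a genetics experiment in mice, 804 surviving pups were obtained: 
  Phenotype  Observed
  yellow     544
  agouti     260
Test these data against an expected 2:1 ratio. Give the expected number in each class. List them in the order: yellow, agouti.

536, 268

The 2:1 ratio has 3 parts, so with N = 804 the expected counts are:
  yellow: 804 × 2/3 = 536
  agouti: 804 × 1/3 = 268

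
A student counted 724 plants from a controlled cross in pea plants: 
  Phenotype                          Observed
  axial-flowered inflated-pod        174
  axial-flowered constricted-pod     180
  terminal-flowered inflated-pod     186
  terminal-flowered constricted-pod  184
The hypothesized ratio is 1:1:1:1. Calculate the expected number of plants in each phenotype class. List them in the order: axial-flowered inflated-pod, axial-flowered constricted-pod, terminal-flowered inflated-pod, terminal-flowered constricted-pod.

181, 181, 181, 181

Expected counts for N = 724 under a 1:1:1:1 ratio (total parts = 4):
  axial-flowered inflated-pod: 724 × 1/4 = 181
  axial-flowered constricted-pod: 724 × 1/4 = 181
  terminal-flowered inflated-pod: 724 × 1/4 = 181
  terminal-flowered constricted-pod: 724 × 1/4 = 181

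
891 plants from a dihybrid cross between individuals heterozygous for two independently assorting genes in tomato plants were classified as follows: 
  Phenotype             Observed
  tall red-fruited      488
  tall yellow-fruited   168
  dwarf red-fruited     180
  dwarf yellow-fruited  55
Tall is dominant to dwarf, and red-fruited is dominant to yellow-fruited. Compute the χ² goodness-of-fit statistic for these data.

1.363

A dihybrid F₂ with independent assortment and complete dominance at both loci gives a 9:3:3:1 phenotypic ratio.
Under the 9:3:3:1 hypothesis (Σ ratio = 16, N = 891):
  tall red-fruited: 891 × 9/16 = 501.1875
  tall yellow-fruited: 891 × 3/16 = 167.0625
  dwarf red-fruited: 891 × 3/16 = 167.0625
  dwarf yellow-fruited: 891 × 1/16 = 55.6875
χ² = Σ (O − E)² / E
  tall red-fruited: (488 − 501.1875)² / 501.1875 = 0.3470
  tall yellow-fruited: (168 − 167.0625)² / 167.0625 = 0.0053
  dwarf red-fruited: (180 − 167.0625)² / 167.0625 = 1.0019
  dwarf yellow-fruited: (55 − 55.6875)² / 55.6875 = 0.0085
χ² = 0.3470 + 0.0053 + 1.0019 + 0.0085 = 1.3627 ≈ 1.363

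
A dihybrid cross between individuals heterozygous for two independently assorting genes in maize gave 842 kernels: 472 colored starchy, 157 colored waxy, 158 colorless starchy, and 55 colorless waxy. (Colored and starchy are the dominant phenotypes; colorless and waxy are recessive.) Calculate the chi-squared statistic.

0.118

A dihybrid F₂ with independent assortment and complete dominance at both loci gives a 9:3:3:1 phenotypic ratio.
Expected counts for N = 842 under a 9:3:3:1 ratio (total parts = 16):
  colored starchy: 842 × 9/16 = 473.625
  colored waxy: 842 × 3/16 = 157.875
  colorless starchy: 842 × 3/16 = 157.875
  colorless waxy: 842 × 1/16 = 52.625
χ² = Σ (O − E)² / E
  colored starchy: (472 − 473.625)² / 473.625 = 0.0056
  colored waxy: (157 − 157.875)² / 157.875 = 0.0048
  colorless starchy: (158 − 157.875)² / 157.875 = 0.0001
  colorless waxy: (55 − 52.625)² / 52.625 = 0.1072
χ² = 0.0056 + 0.0048 + 0.0001 + 0.1072 = 0.1177 ≈ 0.118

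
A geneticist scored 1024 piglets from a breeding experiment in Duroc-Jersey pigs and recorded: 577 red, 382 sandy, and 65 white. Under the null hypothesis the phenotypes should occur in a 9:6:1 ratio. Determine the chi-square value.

0.028

Total ratio parts = 16. Expected numbers out of 1024:
  red: 1024 × 9/16 = 576
  sandy: 1024 × 6/16 = 384
  white: 1024 × 1/16 = 64
χ² = Σ (O − E)² / E
  red: (577 − 576)² / 576 = 0.0017
  sandy: (382 − 384)² / 384 = 0.0104
  white: (65 − 64)² / 64 = 0.0156
χ² = 0.0017 + 0.0104 + 0.0156 = 0.0277 ≈ 0.028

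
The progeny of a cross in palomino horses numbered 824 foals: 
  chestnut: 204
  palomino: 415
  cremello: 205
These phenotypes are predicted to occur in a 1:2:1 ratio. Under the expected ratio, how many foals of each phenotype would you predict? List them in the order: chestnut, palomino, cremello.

The 1:2:1 ratio has 4 parts, so with N = 824 the expected counts are:
  chestnut: 824 × 1/4 = 206
  palomino: 824 × 2/4 = 412
  cremello: 824 × 1/4 = 206

206, 412, 206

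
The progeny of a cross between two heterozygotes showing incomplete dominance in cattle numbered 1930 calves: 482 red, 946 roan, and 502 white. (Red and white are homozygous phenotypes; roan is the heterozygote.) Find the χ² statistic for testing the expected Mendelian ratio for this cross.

1.163

With incomplete dominance, a heterozygote × heterozygote cross gives a 1:2:1 phenotypic ratio.
Under the 1:2:1 hypothesis (Σ ratio = 4, N = 1930):
  red: 1930 × 1/4 = 482.5
  roan: 1930 × 2/4 = 965
  white: 1930 × 1/4 = 482.5
χ² = Σ (O − E)² / E
  red: (482 − 482.5)² / 482.5 = 0.0005
  roan: (946 − 965)² / 965 = 0.3741
  white: (502 − 482.5)² / 482.5 = 0.7881
χ² = 0.0005 + 0.3741 + 0.7881 = 1.1627 ≈ 1.163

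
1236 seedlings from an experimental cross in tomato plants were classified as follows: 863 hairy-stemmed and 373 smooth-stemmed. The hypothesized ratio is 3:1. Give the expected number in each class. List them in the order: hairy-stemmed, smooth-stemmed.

Total ratio parts = 4. Expected numbers out of 1236:
  hairy-stemmed: 1236 × 3/4 = 927
  smooth-stemmed: 1236 × 1/4 = 309

927, 309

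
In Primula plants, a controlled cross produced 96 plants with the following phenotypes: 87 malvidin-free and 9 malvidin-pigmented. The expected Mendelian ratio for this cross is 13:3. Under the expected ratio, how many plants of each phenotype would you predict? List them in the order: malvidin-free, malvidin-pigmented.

Expected counts for N = 96 under a 13:3 ratio (total parts = 16):
  malvidin-free: 96 × 13/16 = 78
  malvidin-pigmented: 96 × 3/16 = 18

78, 18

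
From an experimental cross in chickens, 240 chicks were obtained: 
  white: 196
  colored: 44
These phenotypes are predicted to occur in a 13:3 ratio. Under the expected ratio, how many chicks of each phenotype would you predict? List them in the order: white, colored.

195, 45

Under the 13:3 hypothesis (Σ ratio = 16, N = 240):
  white: 240 × 13/16 = 195
  colored: 240 × 3/16 = 45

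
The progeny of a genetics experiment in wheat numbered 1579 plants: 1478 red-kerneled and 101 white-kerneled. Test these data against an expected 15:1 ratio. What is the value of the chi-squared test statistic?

0.058

Expected counts for N = 1579 under a 15:1 ratio (total parts = 16):
  red-kerneled: 1579 × 15/16 = 1480.3125
  white-kerneled: 1579 × 1/16 = 98.6875
χ² = Σ (O − E)² / E
  red-kerneled: (1478 − 1480.3125)² / 1480.3125 = 0.0036
  white-kerneled: (101 − 98.6875)² / 98.6875 = 0.0542
χ² = 0.0036 + 0.0542 = 0.0578 ≈ 0.058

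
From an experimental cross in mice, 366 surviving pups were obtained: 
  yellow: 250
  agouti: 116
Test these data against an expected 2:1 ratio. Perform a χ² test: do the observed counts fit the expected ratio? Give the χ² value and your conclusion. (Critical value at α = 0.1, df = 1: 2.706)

0.443; consistent

The 2:1 ratio has 3 parts, so with N = 366 the expected counts are:
  yellow: 366 × 2/3 = 244
  agouti: 366 × 1/3 = 122
χ² = Σ (O − E)² / E
  yellow: (250 − 244)² / 244 = 0.1475
  agouti: (116 − 122)² / 122 = 0.2951
χ² = 0.1475 + 0.2951 = 0.4426 ≈ 0.443
Degrees of freedom = 2 − 1 = 1; critical value at α = 0.1 is 2.706.
Since 0.443 < 2.706, we fail to reject the null hypothesis — the data are consistent with the 2:1 ratio.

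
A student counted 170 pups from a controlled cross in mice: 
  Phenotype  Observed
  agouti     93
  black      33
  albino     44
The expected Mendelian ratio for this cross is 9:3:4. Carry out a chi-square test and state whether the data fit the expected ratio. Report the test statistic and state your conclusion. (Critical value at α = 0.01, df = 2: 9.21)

Under the 9:3:4 hypothesis (Σ ratio = 16, N = 170):
  agouti: 170 × 9/16 = 95.625
  black: 170 × 3/16 = 31.875
  albino: 170 × 4/16 = 42.5
χ² = Σ (O − E)² / E
  agouti: (93 − 95.625)² / 95.625 = 0.0721
  black: (33 − 31.875)² / 31.875 = 0.0397
  albino: (44 − 42.5)² / 42.5 = 0.0529
χ² = 0.0721 + 0.0397 + 0.0529 = 0.1647 ≈ 0.165
Degrees of freedom = 3 − 1 = 2; critical value at α = 0.01 is 9.21.
Since 0.165 < 9.21, we fail to reject the null hypothesis — the data are consistent with the 9:3:4 ratio.

0.165; consistent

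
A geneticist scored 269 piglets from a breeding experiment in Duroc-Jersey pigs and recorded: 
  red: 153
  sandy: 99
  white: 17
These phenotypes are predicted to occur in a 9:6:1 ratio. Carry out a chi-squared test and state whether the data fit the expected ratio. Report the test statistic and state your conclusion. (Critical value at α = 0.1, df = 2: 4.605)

0.056; consistent

Total ratio parts = 16. Expected numbers out of 269:
  red: 269 × 9/16 = 151.3125
  sandy: 269 × 6/16 = 100.875
  white: 269 × 1/16 = 16.8125
χ² = Σ (O − E)² / E
  red: (153 − 151.3125)² / 151.3125 = 0.0188
  sandy: (99 − 100.875)² / 100.875 = 0.0349
  white: (17 − 16.8125)² / 16.8125 = 0.0021
χ² = 0.0188 + 0.0349 + 0.0021 = 0.0558 ≈ 0.056
Degrees of freedom = 3 − 1 = 2; critical value at α = 0.1 is 4.605.
Since 0.056 < 4.605, we fail to reject the null hypothesis — the data are consistent with the 9:6:1 ratio.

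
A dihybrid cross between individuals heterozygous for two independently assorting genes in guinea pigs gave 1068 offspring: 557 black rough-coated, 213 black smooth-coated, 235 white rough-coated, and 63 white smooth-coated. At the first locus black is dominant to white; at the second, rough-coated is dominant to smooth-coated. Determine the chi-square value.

10.239

A dihybrid F₂ with independent assortment and complete dominance at both loci gives a 9:3:3:1 phenotypic ratio.
Under the 9:3:3:1 hypothesis (Σ ratio = 16, N = 1068):
  black rough-coated: 1068 × 9/16 = 600.75
  black smooth-coated: 1068 × 3/16 = 200.25
  white rough-coated: 1068 × 3/16 = 200.25
  white smooth-coated: 1068 × 1/16 = 66.75
χ² = Σ (O − E)² / E
  black rough-coated: (557 − 600.75)² / 600.75 = 3.1861
  black smooth-coated: (213 − 200.25)² / 200.25 = 0.8118
  white rough-coated: (235 − 200.25)² / 200.25 = 6.0303
  white smooth-coated: (63 − 66.75)² / 66.75 = 0.2107
χ² = 3.1861 + 0.8118 + 6.0303 + 0.2107 = 10.2389 ≈ 10.239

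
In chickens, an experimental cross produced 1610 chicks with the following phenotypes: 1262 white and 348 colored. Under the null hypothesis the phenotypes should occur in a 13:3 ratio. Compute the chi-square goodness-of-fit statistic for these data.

8.674

Expected counts for N = 1610 under a 13:3 ratio (total parts = 16):
  white: 1610 × 13/16 = 1308.125
  colored: 1610 × 3/16 = 301.875
χ² = Σ (O − E)² / E
  white: (1262 − 1308.125)² / 1308.125 = 1.6264
  colored: (348 − 301.875)² / 301.875 = 7.0477
χ² = 1.6264 + 7.0477 = 8.6741 ≈ 8.674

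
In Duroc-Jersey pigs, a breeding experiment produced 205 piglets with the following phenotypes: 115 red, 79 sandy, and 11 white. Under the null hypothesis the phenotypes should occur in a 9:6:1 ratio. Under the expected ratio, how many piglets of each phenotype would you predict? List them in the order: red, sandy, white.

115.3125, 76.875, 12.8125

Under the 9:6:1 hypothesis (Σ ratio = 16, N = 205):
  red: 205 × 9/16 = 115.3125
  sandy: 205 × 6/16 = 76.875
  white: 205 × 1/16 = 12.8125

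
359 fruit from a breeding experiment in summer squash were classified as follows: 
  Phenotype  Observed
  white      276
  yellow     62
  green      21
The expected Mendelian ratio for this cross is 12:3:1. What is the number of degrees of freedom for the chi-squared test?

A goodness-of-fit test with 3 phenotype classes has df = 3 − 1 = 2.

2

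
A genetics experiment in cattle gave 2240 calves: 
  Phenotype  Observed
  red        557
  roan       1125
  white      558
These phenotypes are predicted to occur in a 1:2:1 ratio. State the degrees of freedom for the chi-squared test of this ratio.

2

A goodness-of-fit test with 3 phenotype classes has df = 3 − 1 = 2.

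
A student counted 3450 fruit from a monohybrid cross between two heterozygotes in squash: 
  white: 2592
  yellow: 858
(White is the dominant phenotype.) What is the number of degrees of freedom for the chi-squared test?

1

For a monohybrid cross between heterozygotes with complete dominance, the expected phenotypic ratio is 3:1.
A goodness-of-fit test with 2 phenotype classes has df = 2 − 1 = 1.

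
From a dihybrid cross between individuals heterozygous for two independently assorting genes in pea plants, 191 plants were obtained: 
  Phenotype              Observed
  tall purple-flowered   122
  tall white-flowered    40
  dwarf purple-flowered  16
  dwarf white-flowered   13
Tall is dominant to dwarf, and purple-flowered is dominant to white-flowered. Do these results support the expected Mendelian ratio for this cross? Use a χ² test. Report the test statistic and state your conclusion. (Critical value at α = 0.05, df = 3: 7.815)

13.519; not consistent

A dihybrid F₂ with independent assortment and complete dominance at both loci gives a 9:3:3:1 phenotypic ratio.
Under the 9:3:3:1 hypothesis (Σ ratio = 16, N = 191):
  tall purple-flowered: 191 × 9/16 = 107.4375
  tall white-flowered: 191 × 3/16 = 35.8125
  dwarf purple-flowered: 191 × 3/16 = 35.8125
  dwarf white-flowered: 191 × 1/16 = 11.9375
χ² = Σ (O − E)² / E
  tall purple-flowered: (122 − 107.4375)² / 107.4375 = 1.9739
  tall white-flowered: (40 − 35.8125)² / 35.8125 = 0.4896
  dwarf purple-flowered: (16 − 35.8125)² / 35.8125 = 10.9608
  dwarf white-flowered: (13 − 11.9375)² / 11.9375 = 0.0946
χ² = 1.9739 + 0.4896 + 10.9608 + 0.0946 = 13.5189 ≈ 13.519
Degrees of freedom = 4 − 1 = 3; critical value at α = 0.05 is 7.815.
Since 13.519 > 7.815, we reject the null hypothesis — the data do not fit the 9:3:3:1 ratio.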